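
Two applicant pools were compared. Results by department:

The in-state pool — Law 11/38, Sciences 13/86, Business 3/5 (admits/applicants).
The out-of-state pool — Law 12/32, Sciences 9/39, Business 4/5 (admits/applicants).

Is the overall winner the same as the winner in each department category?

Law: the in-state pool 11/38 = 28.9%, the out-of-state pool 12/32 = 37.5% → the out-of-state pool
Sciences: the in-state pool 13/86 = 15.1%, the out-of-state pool 9/39 = 23.1% → the out-of-state pool
Business: the in-state pool 3/5 = 60.0%, the out-of-state pool 4/5 = 80.0% → the out-of-state pool
Overall: the in-state pool 27/129 = 20.9%, the out-of-state pool 25/76 = 32.9% → the out-of-state pool
The out-of-state pool wins overall and in every department group — no reversal.

Yes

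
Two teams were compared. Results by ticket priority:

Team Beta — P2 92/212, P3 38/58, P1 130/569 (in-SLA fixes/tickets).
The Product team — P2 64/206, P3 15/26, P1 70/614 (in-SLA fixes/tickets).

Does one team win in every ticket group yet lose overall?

No

P2: Team Beta 92/212 = 43.4%, the Product team 64/206 = 31.1% → Team Beta
P3: Team Beta 38/58 = 65.5%, the Product team 15/26 = 57.7% → Team Beta
P1: Team Beta 130/569 = 22.8%, the Product team 70/614 = 11.4% → Team Beta
Overall: Team Beta 260/839 = 31.0%, the Product team 149/846 = 17.6% → Team Beta
Team Beta wins overall and in every ticket group — no reversal.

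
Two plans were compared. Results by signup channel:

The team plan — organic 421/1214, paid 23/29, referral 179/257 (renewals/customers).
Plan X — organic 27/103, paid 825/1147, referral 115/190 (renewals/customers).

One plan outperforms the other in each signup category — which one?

Organic: the team plan 421/1214 = 34.7%, Plan X 27/103 = 26.2% → the team plan
Paid: the team plan 23/29 = 79.3%, Plan X 825/1147 = 71.9% → the team plan
Referral: the team plan 179/257 = 69.6%, Plan X 115/190 = 60.5% → the team plan
The team plan has the higher rate in all 3 groups.

the team plan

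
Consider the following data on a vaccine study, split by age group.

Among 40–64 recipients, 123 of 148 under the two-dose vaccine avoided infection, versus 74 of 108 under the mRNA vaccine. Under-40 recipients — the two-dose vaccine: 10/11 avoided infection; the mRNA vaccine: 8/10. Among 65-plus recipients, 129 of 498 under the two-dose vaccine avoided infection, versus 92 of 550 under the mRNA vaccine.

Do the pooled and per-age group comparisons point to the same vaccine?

40–64: the two-dose vaccine 123/148 = 83.1%, the mRNA vaccine 74/108 = 68.5% → the two-dose vaccine
Under-40: the two-dose vaccine 10/11 = 90.9%, the mRNA vaccine 8/10 = 80.0% → the two-dose vaccine
65-plus: the two-dose vaccine 129/498 = 25.9%, the mRNA vaccine 92/550 = 16.7% → the two-dose vaccine
Overall: the two-dose vaccine 262/657 = 39.9%, the mRNA vaccine 174/668 = 26.0% → the two-dose vaccine
The two-dose vaccine wins overall and in every age group — no reversal.

Yes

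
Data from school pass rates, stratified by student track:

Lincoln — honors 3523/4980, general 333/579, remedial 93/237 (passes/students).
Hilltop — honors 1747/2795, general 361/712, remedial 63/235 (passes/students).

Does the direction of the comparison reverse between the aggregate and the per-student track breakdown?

No

Honors: Lincoln 3523/4980 = 70.7%, Hilltop 1747/2795 = 62.5% → Lincoln
General: Lincoln 333/579 = 57.5%, Hilltop 361/712 = 50.7% → Lincoln
Remedial: Lincoln 93/237 = 39.2%, Hilltop 63/235 = 26.8% → Lincoln
Overall: Lincoln 3949/5796 = 68.1%, Hilltop 2171/3742 = 58.0% → Lincoln
Lincoln wins overall and in every student group — no reversal.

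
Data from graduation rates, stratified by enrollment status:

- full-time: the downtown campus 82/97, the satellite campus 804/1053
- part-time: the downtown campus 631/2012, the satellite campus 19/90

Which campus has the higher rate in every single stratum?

the downtown campus

Full-time: the downtown campus 82/97 = 84.5%, the satellite campus 804/1053 = 76.4% → the downtown campus
Part-time: the downtown campus 631/2012 = 31.4%, the satellite campus 19/90 = 21.1% → the downtown campus
The downtown campus has the higher rate in both groups.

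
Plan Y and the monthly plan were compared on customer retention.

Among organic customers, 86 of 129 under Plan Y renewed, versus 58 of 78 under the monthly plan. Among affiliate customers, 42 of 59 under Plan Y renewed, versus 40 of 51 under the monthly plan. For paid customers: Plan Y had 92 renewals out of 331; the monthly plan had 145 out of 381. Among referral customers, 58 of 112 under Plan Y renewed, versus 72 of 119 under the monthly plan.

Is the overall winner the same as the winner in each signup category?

Organic: Plan Y 86/129 = 66.7%, the monthly plan 58/78 = 74.4% → the monthly plan
Affiliate: Plan Y 42/59 = 71.2%, the monthly plan 40/51 = 78.4% → the monthly plan
Paid: Plan Y 92/331 = 27.8%, the monthly plan 145/381 = 38.1% → the monthly plan
Referral: Plan Y 58/112 = 51.8%, the monthly plan 72/119 = 60.5% → the monthly plan
Overall: Plan Y 278/631 = 44.1%, the monthly plan 315/629 = 50.1% → the monthly plan
The monthly plan wins overall and in every signup group — no reversal.

Yes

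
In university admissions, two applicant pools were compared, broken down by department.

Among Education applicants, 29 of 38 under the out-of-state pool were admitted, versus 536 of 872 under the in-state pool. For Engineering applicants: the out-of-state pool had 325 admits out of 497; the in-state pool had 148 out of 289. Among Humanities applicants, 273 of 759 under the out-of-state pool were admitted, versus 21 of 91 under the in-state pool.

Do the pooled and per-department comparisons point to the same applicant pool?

No

Education: the out-of-state pool 29/38 = 76.3%, the in-state pool 536/872 = 61.5% → the out-of-state pool
Engineering: the out-of-state pool 325/497 = 65.4%, the in-state pool 148/289 = 51.2% → the out-of-state pool
Humanities: the out-of-state pool 273/759 = 36.0%, the in-state pool 21/91 = 23.1% → the out-of-state pool
Overall: the out-of-state pool 627/1294 = 48.5%, the in-state pool 705/1252 = 56.3% → the in-state pool
The out-of-state pool wins each department group but the in-state pool wins overall — the comparison reverses. The out-of-state pool's applicants skew toward Humanities, which has a lower base rate.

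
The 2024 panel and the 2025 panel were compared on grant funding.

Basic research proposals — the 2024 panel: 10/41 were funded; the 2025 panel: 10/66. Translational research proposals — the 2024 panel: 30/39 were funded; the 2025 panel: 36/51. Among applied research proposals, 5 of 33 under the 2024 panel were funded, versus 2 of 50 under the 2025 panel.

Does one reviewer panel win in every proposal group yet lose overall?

No

Basic research: the 2024 panel 10/41 = 24.4%, the 2025 panel 10/66 = 15.2% → the 2024 panel
Translational research: the 2024 panel 30/39 = 76.9%, the 2025 panel 36/51 = 70.6% → the 2024 panel
Applied research: the 2024 panel 5/33 = 15.2%, the 2025 panel 2/50 = 4.0% → the 2024 panel
Overall: the 2024 panel 45/113 = 39.8%, the 2025 panel 48/167 = 28.7% → the 2024 panel
The 2024 panel wins overall and in every proposal group — no reversal.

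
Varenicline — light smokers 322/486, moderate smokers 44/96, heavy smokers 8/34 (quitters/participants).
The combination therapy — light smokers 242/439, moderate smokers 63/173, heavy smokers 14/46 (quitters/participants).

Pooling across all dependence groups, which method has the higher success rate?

varenicline

Light smokers: varenicline 322/486 = 66.3%, the combination therapy 242/439 = 55.1% → varenicline
Moderate smokers: varenicline 44/96 = 45.8%, the combination therapy 63/173 = 36.4% → varenicline
Heavy smokers: varenicline 8/34 = 23.5%, the combination therapy 14/46 = 30.4% → the combination therapy
Overall: varenicline 374/616 = 60.7%, the combination therapy 319/658 = 48.5% → varenicline
(Neither sweeps every dependence group, but varenicline has the higher pooled rate.)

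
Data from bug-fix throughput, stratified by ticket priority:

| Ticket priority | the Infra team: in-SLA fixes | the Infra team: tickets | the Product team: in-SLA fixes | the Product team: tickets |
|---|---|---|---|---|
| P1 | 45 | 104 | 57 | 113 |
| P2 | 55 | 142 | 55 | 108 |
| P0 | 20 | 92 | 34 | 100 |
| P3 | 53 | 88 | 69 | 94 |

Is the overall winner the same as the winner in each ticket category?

Yes

P1: the Infra team 45/104 = 43.3%, the Product team 57/113 = 50.4% → the Product team
P2: the Infra team 55/142 = 38.7%, the Product team 55/108 = 50.9% → the Product team
P0: the Infra team 20/92 = 21.7%, the Product team 34/100 = 34.0% → the Product team
P3: the Infra team 53/88 = 60.2%, the Product team 69/94 = 73.4% → the Product team
Overall: the Infra team 173/426 = 40.6%, the Product team 215/415 = 51.8% → the Product team
The Product team wins overall and in every ticket group — no reversal.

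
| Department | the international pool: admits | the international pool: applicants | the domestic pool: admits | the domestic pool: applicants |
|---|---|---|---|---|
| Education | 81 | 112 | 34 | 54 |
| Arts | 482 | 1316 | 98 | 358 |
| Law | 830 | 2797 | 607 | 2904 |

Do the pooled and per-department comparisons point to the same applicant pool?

Education: the international pool 81/112 = 72.3%, the domestic pool 34/54 = 63.0% → the international pool
Arts: the international pool 482/1316 = 36.6%, the domestic pool 98/358 = 27.4% → the international pool
Law: the international pool 830/2797 = 29.7%, the domestic pool 607/2904 = 20.9% → the international pool
Overall: the international pool 1393/4225 = 33.0%, the domestic pool 739/3316 = 22.3% → the international pool
The international pool wins overall and in every department group — no reversal.

Yes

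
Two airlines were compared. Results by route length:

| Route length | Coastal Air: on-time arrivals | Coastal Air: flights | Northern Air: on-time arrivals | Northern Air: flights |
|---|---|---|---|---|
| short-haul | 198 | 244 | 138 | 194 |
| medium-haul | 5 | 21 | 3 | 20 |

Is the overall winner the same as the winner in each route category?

Short-haul: Coastal Air 198/244 = 81.1%, Northern Air 138/194 = 71.1% → Coastal Air
Medium-haul: Coastal Air 5/21 = 23.8%, Northern Air 3/20 = 15.0% → Coastal Air
Overall: Coastal Air 203/265 = 76.6%, Northern Air 141/214 = 65.9% → Coastal Air
Coastal Air wins overall and in every route group — no reversal.

Yes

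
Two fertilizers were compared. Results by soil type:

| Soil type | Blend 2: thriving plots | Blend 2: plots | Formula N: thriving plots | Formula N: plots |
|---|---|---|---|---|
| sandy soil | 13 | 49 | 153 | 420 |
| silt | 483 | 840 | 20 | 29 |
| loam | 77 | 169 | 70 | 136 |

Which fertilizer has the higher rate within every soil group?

Formula N

Sandy soil: Blend 2 13/49 = 26.5%, Formula N 153/420 = 36.4% → Formula N
Silt: Blend 2 483/840 = 57.5%, Formula N 20/29 = 69.0% → Formula N
Loam: Blend 2 77/169 = 45.6%, Formula N 70/136 = 51.5% → Formula N
Formula N has the higher rate in all 3 groups.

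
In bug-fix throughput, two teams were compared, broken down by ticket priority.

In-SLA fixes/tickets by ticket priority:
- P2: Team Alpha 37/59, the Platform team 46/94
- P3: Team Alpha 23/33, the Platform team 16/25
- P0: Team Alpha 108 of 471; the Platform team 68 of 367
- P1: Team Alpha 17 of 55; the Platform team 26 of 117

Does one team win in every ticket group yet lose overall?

P2: Team Alpha 37/59 = 62.7%, the Platform team 46/94 = 48.9% → Team Alpha
P3: Team Alpha 23/33 = 69.7%, the Platform team 16/25 = 64.0% → Team Alpha
P0: Team Alpha 108/471 = 22.9%, the Platform team 68/367 = 18.5% → Team Alpha
P1: Team Alpha 17/55 = 30.9%, the Platform team 26/117 = 22.2% → Team Alpha
Overall: Team Alpha 185/618 = 29.9%, the Platform team 156/603 = 25.9% → Team Alpha
Team Alpha wins overall and in every ticket group — no reversal.

No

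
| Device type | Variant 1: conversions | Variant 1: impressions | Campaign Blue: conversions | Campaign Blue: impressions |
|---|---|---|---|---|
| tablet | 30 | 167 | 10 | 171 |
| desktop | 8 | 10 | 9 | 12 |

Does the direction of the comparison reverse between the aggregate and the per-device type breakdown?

Tablet: Variant 1 30/167 = 18.0%, Campaign Blue 10/171 = 5.8% → Variant 1
Desktop: Variant 1 8/10 = 80.0%, Campaign Blue 9/12 = 75.0% → Variant 1
Overall: Variant 1 38/177 = 21.5%, Campaign Blue 19/183 = 10.4% → Variant 1
Variant 1 wins overall and in every device group — no reversal.

No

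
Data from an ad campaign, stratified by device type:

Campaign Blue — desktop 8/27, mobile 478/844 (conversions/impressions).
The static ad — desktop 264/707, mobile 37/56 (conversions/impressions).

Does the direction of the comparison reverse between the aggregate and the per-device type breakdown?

Desktop: Campaign Blue 8/27 = 29.6%, the static ad 264/707 = 37.3% → the static ad
Mobile: Campaign Blue 478/844 = 56.6%, the static ad 37/56 = 66.1% → the static ad
Overall: Campaign Blue 486/871 = 55.8%, the static ad 301/763 = 39.4% → Campaign Blue
The static ad wins each device group but Campaign Blue wins overall — the comparison reverses. The static ad's impressions skew toward desktop, which has a lower base rate.

Yes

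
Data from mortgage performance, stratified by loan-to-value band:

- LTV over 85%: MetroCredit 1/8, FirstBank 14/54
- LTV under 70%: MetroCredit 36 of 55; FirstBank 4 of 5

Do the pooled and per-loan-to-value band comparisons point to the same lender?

LTV over 85%: MetroCredit 1/8 = 12.5%, FirstBank 14/54 = 25.9% → FirstBank
LTV under 70%: MetroCredit 36/55 = 65.5%, FirstBank 4/5 = 80.0% → FirstBank
Overall: MetroCredit 37/63 = 58.7%, FirstBank 18/59 = 30.5% → MetroCredit
FirstBank wins each loan-to-value group but MetroCredit wins overall — the comparison reverses. FirstBank's loans skew toward LTV over 85%, which has a lower base rate.

No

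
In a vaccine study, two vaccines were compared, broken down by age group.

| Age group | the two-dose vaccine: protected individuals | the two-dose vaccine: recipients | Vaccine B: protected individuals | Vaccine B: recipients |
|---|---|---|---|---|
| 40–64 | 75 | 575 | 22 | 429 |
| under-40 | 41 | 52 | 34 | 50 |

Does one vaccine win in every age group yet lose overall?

40–64: the two-dose vaccine 75/575 = 13.0%, Vaccine B 22/429 = 5.1% → the two-dose vaccine
Under-40: the two-dose vaccine 41/52 = 78.8%, Vaccine B 34/50 = 68.0% → the two-dose vaccine
Overall: the two-dose vaccine 116/627 = 18.5%, Vaccine B 56/479 = 11.7% → the two-dose vaccine
The two-dose vaccine wins overall and in every age group — no reversal.

No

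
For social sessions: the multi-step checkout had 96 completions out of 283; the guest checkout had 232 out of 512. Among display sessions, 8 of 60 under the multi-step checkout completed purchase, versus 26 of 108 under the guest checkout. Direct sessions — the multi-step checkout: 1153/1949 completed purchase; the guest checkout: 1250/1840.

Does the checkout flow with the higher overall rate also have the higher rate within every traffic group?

Yes

Social: the multi-step checkout 96/283 = 33.9%, the guest checkout 232/512 = 45.3% → the guest checkout
Display: the multi-step checkout 8/60 = 13.3%, the guest checkout 26/108 = 24.1% → the guest checkout
Direct: the multi-step checkout 1153/1949 = 59.2%, the guest checkout 1250/1840 = 67.9% → the guest checkout
Overall: the multi-step checkout 1257/2292 = 54.8%, the guest checkout 1508/2460 = 61.3% → the guest checkout
The guest checkout wins overall and in every traffic group — no reversal.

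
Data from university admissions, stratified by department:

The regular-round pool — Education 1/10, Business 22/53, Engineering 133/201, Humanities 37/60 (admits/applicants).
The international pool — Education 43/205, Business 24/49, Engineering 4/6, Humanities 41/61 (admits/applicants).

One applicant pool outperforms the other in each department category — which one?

Education: the regular-round pool 1/10 = 10.0%, the international pool 43/205 = 21.0% → the international pool
Business: the regular-round pool 22/53 = 41.5%, the international pool 24/49 = 49.0% → the international pool
Engineering: the regular-round pool 133/201 = 66.2%, the international pool 4/6 = 66.7% → the international pool
Humanities: the regular-round pool 37/60 = 61.7%, the international pool 41/61 = 67.2% → the international pool
The international pool has the higher rate in all 4 groups.

the international pool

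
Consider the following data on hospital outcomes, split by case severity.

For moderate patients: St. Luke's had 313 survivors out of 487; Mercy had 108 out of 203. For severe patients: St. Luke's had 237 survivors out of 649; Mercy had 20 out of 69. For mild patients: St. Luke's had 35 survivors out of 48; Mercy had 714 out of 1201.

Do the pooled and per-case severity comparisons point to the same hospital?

No

Moderate: St. Luke's 313/487 = 64.3%, Mercy 108/203 = 53.2% → St. Luke's
Severe: St. Luke's 237/649 = 36.5%, Mercy 20/69 = 29.0% → St. Luke's
Mild: St. Luke's 35/48 = 72.9%, Mercy 714/1201 = 59.5% → St. Luke's
Overall: St. Luke's 585/1184 = 49.4%, Mercy 842/1473 = 57.2% → Mercy
St. Luke's wins each case group but Mercy wins overall — the comparison reverses. St. Luke's's patients skew toward severe, which has a lower base rate.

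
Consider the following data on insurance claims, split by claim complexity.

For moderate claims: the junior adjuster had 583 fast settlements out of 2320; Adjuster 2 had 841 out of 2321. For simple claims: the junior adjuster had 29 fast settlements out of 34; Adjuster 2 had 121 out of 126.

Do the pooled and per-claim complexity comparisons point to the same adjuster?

Moderate: the junior adjuster 583/2320 = 25.1%, Adjuster 2 841/2321 = 36.2% → Adjuster 2
Simple: the junior adjuster 29/34 = 85.3%, Adjuster 2 121/126 = 96.0% → Adjuster 2
Overall: the junior adjuster 612/2354 = 26.0%, Adjuster 2 962/2447 = 39.3% → Adjuster 2
Adjuster 2 wins overall and in every claim group — no reversal.

Yes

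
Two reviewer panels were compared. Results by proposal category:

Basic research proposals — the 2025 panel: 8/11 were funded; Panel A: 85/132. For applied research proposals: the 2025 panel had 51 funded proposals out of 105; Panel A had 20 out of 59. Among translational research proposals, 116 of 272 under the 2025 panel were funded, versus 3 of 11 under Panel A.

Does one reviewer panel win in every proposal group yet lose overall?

Yes

Basic research: the 2025 panel 8/11 = 72.7%, Panel A 85/132 = 64.4% → the 2025 panel
Applied research: the 2025 panel 51/105 = 48.6%, Panel A 20/59 = 33.9% → the 2025 panel
Translational research: the 2025 panel 116/272 = 42.6%, Panel A 3/11 = 27.3% → the 2025 panel
Overall: the 2025 panel 175/388 = 45.1%, Panel A 108/202 = 53.5% → Panel A
The 2025 panel wins each proposal group but Panel A wins overall — the comparison reverses. The 2025 panel's proposals skew toward translational research, which has a lower base rate.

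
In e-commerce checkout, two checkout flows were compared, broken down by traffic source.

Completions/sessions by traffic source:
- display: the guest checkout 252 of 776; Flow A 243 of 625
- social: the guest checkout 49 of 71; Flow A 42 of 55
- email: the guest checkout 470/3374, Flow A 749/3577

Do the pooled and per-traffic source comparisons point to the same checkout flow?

Display: the guest checkout 252/776 = 32.5%, Flow A 243/625 = 38.9% → Flow A
Social: the guest checkout 49/71 = 69.0%, Flow A 42/55 = 76.4% → Flow A
Email: the guest checkout 470/3374 = 13.9%, Flow A 749/3577 = 20.9% → Flow A
Overall: the guest checkout 771/4221 = 18.3%, Flow A 1034/4257 = 24.3% → Flow A
Flow A wins overall and in every traffic group — no reversal.

Yes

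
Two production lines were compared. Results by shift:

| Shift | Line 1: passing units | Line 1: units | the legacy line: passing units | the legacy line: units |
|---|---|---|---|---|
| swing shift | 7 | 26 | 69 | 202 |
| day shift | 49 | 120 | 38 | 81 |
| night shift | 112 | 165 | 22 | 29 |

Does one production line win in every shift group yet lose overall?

Yes

Swing shift: Line 1 7/26 = 26.9%, the legacy line 69/202 = 34.2% → the legacy line
Day shift: Line 1 49/120 = 40.8%, the legacy line 38/81 = 46.9% → the legacy line
Night shift: Line 1 112/165 = 67.9%, the legacy line 22/29 = 75.9% → the legacy line
Overall: Line 1 168/311 = 54.0%, the legacy line 129/312 = 41.3% → Line 1
The legacy line wins each shift group but Line 1 wins overall — the comparison reverses. The legacy line's units skew toward swing shift, which has a lower base rate.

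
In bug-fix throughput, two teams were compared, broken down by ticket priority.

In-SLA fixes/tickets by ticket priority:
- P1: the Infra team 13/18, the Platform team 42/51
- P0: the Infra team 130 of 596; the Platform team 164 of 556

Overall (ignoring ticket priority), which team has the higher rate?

the Platform team

P1: the Infra team 13/18 = 72.2%, the Platform team 42/51 = 82.4% → the Platform team
P0: the Infra team 130/596 = 21.8%, the Platform team 164/556 = 29.5% → the Platform team
Overall: the Infra team 143/614 = 23.3%, the Platform team 206/607 = 33.9% → the Platform team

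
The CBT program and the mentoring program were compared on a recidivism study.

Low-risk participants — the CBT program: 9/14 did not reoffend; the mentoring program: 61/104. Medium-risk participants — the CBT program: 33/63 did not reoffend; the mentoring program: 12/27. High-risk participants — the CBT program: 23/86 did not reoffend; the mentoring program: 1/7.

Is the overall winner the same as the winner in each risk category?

Low-risk: the CBT program 9/14 = 64.3%, the mentoring program 61/104 = 58.7% → the CBT program
Medium-risk: the CBT program 33/63 = 52.4%, the mentoring program 12/27 = 44.4% → the CBT program
High-risk: the CBT program 23/86 = 26.7%, the mentoring program 1/7 = 14.3% → the CBT program
Overall: the CBT program 65/163 = 39.9%, the mentoring program 74/138 = 53.6% → the mentoring program
The CBT program wins each risk group but the mentoring program wins overall — the comparison reverses. The CBT program's participants skew toward high-risk, which has a lower base rate.

No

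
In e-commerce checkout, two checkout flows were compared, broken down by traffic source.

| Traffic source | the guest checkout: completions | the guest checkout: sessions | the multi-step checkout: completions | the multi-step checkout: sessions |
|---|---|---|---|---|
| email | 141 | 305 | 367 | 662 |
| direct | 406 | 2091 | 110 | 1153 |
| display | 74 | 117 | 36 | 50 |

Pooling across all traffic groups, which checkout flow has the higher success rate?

the multi-step checkout

Email: the guest checkout 141/305 = 46.2%, the multi-step checkout 367/662 = 55.4% → the multi-step checkout
Direct: the guest checkout 406/2091 = 19.4%, the multi-step checkout 110/1153 = 9.5% → the guest checkout
Display: the guest checkout 74/117 = 63.2%, the multi-step checkout 36/50 = 72.0% → the multi-step checkout
Overall: the guest checkout 621/2513 = 24.7%, the multi-step checkout 513/1865 = 27.5% → the multi-step checkout
(Neither sweeps every traffic group, but the multi-step checkout has the higher pooled rate.)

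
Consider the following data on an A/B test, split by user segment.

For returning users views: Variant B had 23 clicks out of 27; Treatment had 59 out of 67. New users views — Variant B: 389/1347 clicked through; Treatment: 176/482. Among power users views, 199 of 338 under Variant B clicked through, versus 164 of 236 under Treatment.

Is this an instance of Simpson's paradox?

Returning users: Variant B 23/27 = 85.2%, Treatment 59/67 = 88.1% → Treatment
New users: Variant B 389/1347 = 28.9%, Treatment 176/482 = 36.5% → Treatment
Power users: Variant B 199/338 = 58.9%, Treatment 164/236 = 69.5% → Treatment
Overall: Variant B 611/1712 = 35.7%, Treatment 399/785 = 50.8% → Treatment
Treatment wins overall and in every user group — no reversal.

No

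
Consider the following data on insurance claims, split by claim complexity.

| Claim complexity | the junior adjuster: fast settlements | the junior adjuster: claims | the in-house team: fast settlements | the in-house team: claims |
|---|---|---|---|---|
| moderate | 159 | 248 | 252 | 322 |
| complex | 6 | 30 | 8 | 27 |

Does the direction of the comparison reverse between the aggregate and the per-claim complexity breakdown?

Moderate: the junior adjuster 159/248 = 64.1%, the in-house team 252/322 = 78.3% → the in-house team
Complex: the junior adjuster 6/30 = 20.0%, the in-house team 8/27 = 29.6% → the in-house team
Overall: the junior adjuster 165/278 = 59.4%, the in-house team 260/349 = 74.5% → the in-house team
The in-house team wins overall and in every claim group — no reversal.

No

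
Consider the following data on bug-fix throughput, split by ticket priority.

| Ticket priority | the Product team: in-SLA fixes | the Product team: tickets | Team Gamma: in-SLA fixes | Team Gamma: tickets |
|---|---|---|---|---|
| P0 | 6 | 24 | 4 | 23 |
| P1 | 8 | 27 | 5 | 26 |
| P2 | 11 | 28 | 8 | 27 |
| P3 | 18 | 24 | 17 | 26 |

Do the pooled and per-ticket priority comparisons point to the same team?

P0: the Product team 6/24 = 25.0%, Team Gamma 4/23 = 17.4% → the Product team
P1: the Product team 8/27 = 29.6%, Team Gamma 5/26 = 19.2% → the Product team
P2: the Product team 11/28 = 39.3%, Team Gamma 8/27 = 29.6% → the Product team
P3: the Product team 18/24 = 75.0%, Team Gamma 17/26 = 65.4% → the Product team
Overall: the Product team 43/103 = 41.7%, Team Gamma 34/102 = 33.3% → the Product team
The Product team wins overall and in every ticket group — no reversal.

Yes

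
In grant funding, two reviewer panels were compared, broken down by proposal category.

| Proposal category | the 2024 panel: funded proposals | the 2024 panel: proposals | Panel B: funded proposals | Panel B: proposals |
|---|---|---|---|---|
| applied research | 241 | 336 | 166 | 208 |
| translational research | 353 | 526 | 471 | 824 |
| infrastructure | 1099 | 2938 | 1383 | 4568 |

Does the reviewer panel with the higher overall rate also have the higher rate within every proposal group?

No

Applied research: the 2024 panel 241/336 = 71.7%, Panel B 166/208 = 79.8% → Panel B
Translational research: the 2024 panel 353/526 = 67.1%, Panel B 471/824 = 57.2% → the 2024 panel
Infrastructure: the 2024 panel 1099/2938 = 37.4%, Panel B 1383/4568 = 30.3% → the 2024 panel
Overall: the 2024 panel 1693/3800 = 44.6%, Panel B 2020/5600 = 36.1% → the 2024 panel
Neither sweeps: the 2024 panel wins 2 of 3 groups, Panel B wins 1. The 2024 panel wins overall but not every group — no Simpson reversal.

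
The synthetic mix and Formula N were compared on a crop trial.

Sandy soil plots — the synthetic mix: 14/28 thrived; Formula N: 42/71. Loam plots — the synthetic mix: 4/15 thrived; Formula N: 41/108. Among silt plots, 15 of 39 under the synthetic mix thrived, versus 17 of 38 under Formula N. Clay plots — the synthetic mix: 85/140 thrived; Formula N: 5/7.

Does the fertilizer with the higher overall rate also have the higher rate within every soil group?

No

Sandy soil: the synthetic mix 14/28 = 50.0%, Formula N 42/71 = 59.2% → Formula N
Loam: the synthetic mix 4/15 = 26.7%, Formula N 41/108 = 38.0% → Formula N
Silt: the synthetic mix 15/39 = 38.5%, Formula N 17/38 = 44.7% → Formula N
Clay: the synthetic mix 85/140 = 60.7%, Formula N 5/7 = 71.4% → Formula N
Overall: the synthetic mix 118/222 = 53.2%, Formula N 105/224 = 46.9% → the synthetic mix
Formula N wins each soil group but the synthetic mix wins overall — the comparison reverses. Formula N's plots skew toward loam, which has a lower base rate.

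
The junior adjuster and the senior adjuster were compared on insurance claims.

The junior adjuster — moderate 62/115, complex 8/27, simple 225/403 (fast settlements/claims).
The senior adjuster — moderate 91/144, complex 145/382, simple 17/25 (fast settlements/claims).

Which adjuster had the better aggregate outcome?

the junior adjuster

Moderate: the junior adjuster 62/115 = 53.9%, the senior adjuster 91/144 = 63.2% → the senior adjuster
Complex: the junior adjuster 8/27 = 29.6%, the senior adjuster 145/382 = 38.0% → the senior adjuster
Simple: the junior adjuster 225/403 = 55.8%, the senior adjuster 17/25 = 68.0% → the senior adjuster
Overall: the junior adjuster 295/545 = 54.1%, the senior adjuster 253/551 = 45.9% → the junior adjuster
(The senior adjuster wins every claim group but the junior adjuster wins overall — the senior adjuster's claims skew toward the low-rate complex group.)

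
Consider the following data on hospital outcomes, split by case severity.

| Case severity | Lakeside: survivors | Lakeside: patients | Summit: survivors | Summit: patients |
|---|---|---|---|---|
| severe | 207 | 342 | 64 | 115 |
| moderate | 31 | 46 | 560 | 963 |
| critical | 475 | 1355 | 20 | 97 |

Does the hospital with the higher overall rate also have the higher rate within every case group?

Severe: Lakeside 207/342 = 60.5%, Summit 64/115 = 55.7% → Lakeside
Moderate: Lakeside 31/46 = 67.4%, Summit 560/963 = 58.2% → Lakeside
Critical: Lakeside 475/1355 = 35.1%, Summit 20/97 = 20.6% → Lakeside
Overall: Lakeside 713/1743 = 40.9%, Summit 644/1175 = 54.8% → Summit
Lakeside wins each case group but Summit wins overall — the comparison reverses. Lakeside's patients skew toward critical, which has a lower base rate.

No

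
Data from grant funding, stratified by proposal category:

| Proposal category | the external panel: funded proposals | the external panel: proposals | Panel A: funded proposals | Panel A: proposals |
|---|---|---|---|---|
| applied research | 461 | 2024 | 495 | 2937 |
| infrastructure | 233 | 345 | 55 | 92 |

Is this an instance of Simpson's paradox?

Applied research: the external panel 461/2024 = 22.8%, Panel A 495/2937 = 16.9% → the external panel
Infrastructure: the external panel 233/345 = 67.5%, Panel A 55/92 = 59.8% → the external panel
Overall: the external panel 694/2369 = 29.3%, Panel A 550/3029 = 18.2% → the external panel
The external panel wins overall and in every proposal group — no reversal.

No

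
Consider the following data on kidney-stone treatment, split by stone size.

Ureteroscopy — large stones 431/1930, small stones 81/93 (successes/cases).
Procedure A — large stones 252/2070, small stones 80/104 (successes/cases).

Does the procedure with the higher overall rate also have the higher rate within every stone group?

Large stones: ureteroscopy 431/1930 = 22.3%, Procedure A 252/2070 = 12.2% → ureteroscopy
Small stones: ureteroscopy 81/93 = 87.1%, Procedure A 80/104 = 76.9% → ureteroscopy
Overall: ureteroscopy 512/2023 = 25.3%, Procedure A 332/2174 = 15.3% → ureteroscopy
Ureteroscopy wins overall and in every stone group — no reversal.

Yes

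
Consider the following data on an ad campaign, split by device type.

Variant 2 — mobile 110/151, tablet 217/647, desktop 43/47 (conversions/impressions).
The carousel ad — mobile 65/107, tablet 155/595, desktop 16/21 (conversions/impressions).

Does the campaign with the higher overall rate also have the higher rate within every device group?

Mobile: Variant 2 110/151 = 72.8%, the carousel ad 65/107 = 60.7% → Variant 2
Tablet: Variant 2 217/647 = 33.5%, the carousel ad 155/595 = 26.1% → Variant 2
Desktop: Variant 2 43/47 = 91.5%, the carousel ad 16/21 = 76.2% → Variant 2
Overall: Variant 2 370/845 = 43.8%, the carousel ad 236/723 = 32.6% → Variant 2
Variant 2 wins overall and in every device group — no reversal.

Yes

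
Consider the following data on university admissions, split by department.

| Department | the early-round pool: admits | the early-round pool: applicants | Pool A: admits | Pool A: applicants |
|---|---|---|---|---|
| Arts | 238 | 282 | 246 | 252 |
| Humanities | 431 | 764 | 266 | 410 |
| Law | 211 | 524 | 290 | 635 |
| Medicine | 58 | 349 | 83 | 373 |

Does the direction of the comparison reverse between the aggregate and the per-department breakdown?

No

Arts: the early-round pool 238/282 = 84.4%, Pool A 246/252 = 97.6% → Pool A
Humanities: the early-round pool 431/764 = 56.4%, Pool A 266/410 = 64.9% → Pool A
Law: the early-round pool 211/524 = 40.3%, Pool A 290/635 = 45.7% → Pool A
Medicine: the early-round pool 58/349 = 16.6%, Pool A 83/373 = 22.3% → Pool A
Overall: the early-round pool 938/1919 = 48.9%, Pool A 885/1670 = 53.0% → Pool A
Pool A wins overall and in every department group — no reversal.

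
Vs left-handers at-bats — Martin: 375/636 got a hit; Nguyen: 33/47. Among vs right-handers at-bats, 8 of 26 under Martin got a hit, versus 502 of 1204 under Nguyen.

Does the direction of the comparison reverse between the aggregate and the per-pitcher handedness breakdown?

Vs left-handers: Martin 375/636 = 59.0%, Nguyen 33/47 = 70.2% → Nguyen
Vs right-handers: Martin 8/26 = 30.8%, Nguyen 502/1204 = 41.7% → Nguyen
Overall: Martin 383/662 = 57.9%, Nguyen 535/1251 = 42.8% → Martin
Nguyen wins each pitcher group but Martin wins overall — the comparison reverses. Nguyen's at-bats skew toward vs right-handers, which has a lower base rate.

Yes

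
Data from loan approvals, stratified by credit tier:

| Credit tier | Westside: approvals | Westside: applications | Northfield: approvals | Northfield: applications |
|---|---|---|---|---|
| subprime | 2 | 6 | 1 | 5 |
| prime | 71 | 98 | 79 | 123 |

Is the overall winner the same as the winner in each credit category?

Yes

Subprime: Westside 2/6 = 33.3%, Northfield 1/5 = 20.0% → Westside
Prime: Westside 71/98 = 72.4%, Northfield 79/123 = 64.2% → Westside
Overall: Westside 73/104 = 70.2%, Northfield 80/128 = 62.5% → Westside
Westside wins overall and in every credit group — no reversal.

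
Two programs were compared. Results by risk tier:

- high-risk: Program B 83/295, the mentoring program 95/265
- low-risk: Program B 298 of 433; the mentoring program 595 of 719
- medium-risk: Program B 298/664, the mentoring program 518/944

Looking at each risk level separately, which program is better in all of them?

High-risk: Program B 83/295 = 28.1%, the mentoring program 95/265 = 35.8% → the mentoring program
Low-risk: Program B 298/433 = 68.8%, the mentoring program 595/719 = 82.8% → the mentoring program
Medium-risk: Program B 298/664 = 44.9%, the mentoring program 518/944 = 54.9% → the mentoring program
The mentoring program has the higher rate in all 3 groups.

the mentoring program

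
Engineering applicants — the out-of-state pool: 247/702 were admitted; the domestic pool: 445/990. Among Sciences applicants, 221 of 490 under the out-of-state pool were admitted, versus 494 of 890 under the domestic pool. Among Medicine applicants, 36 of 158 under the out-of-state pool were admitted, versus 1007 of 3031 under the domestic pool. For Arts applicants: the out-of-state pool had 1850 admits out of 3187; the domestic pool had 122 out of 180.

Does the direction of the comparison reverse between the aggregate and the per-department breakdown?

Engineering: the out-of-state pool 247/702 = 35.2%, the domestic pool 445/990 = 44.9% → the domestic pool
Sciences: the out-of-state pool 221/490 = 45.1%, the domestic pool 494/890 = 55.5% → the domestic pool
Medicine: the out-of-state pool 36/158 = 22.8%, the domestic pool 1007/3031 = 33.2% → the domestic pool
Arts: the out-of-state pool 1850/3187 = 58.0%, the domestic pool 122/180 = 67.8% → the domestic pool
Overall: the out-of-state pool 2354/4537 = 51.9%, the domestic pool 2068/5091 = 40.6% → the out-of-state pool
The domestic pool wins each department group but the out-of-state pool wins overall — the comparison reverses. The domestic pool's applicants skew toward Medicine, which has a lower base rate.

Yes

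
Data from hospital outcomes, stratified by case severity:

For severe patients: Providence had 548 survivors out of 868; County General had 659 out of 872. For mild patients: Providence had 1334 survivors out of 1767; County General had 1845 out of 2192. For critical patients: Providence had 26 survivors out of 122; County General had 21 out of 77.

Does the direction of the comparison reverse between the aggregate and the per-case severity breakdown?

Severe: Providence 548/868 = 63.1%, County General 659/872 = 75.6% → County General
Mild: Providence 1334/1767 = 75.5%, County General 1845/2192 = 84.2% → County General
Critical: Providence 26/122 = 21.3%, County General 21/77 = 27.3% → County General
Overall: Providence 1908/2757 = 69.2%, County General 2525/3141 = 80.4% → County General
County General wins overall and in every case group — no reversal.

No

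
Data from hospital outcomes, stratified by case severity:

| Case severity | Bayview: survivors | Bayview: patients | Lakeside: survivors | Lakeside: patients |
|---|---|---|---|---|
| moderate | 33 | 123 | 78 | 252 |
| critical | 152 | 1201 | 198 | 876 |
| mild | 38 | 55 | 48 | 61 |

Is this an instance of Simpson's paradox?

Moderate: Bayview 33/123 = 26.8%, Lakeside 78/252 = 31.0% → Lakeside
Critical: Bayview 152/1201 = 12.7%, Lakeside 198/876 = 22.6% → Lakeside
Mild: Bayview 38/55 = 69.1%, Lakeside 48/61 = 78.7% → Lakeside
Overall: Bayview 223/1379 = 16.2%, Lakeside 324/1189 = 27.2% → Lakeside
Lakeside wins overall and in every case group — no reversal.

No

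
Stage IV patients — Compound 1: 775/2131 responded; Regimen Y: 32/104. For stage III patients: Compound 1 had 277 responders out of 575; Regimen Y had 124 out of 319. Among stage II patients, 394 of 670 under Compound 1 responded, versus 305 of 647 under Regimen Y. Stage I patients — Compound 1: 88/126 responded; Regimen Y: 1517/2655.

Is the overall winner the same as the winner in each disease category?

No

Stage IV: Compound 1 775/2131 = 36.4%, Regimen Y 32/104 = 30.8% → Compound 1
Stage III: Compound 1 277/575 = 48.2%, Regimen Y 124/319 = 38.9% → Compound 1
Stage II: Compound 1 394/670 = 58.8%, Regimen Y 305/647 = 47.1% → Compound 1
Stage I: Compound 1 88/126 = 69.8%, Regimen Y 1517/2655 = 57.1% → Compound 1
Overall: Compound 1 1534/3502 = 43.8%, Regimen Y 1978/3725 = 53.1% → Regimen Y
Compound 1 wins each disease group but Regimen Y wins overall — the comparison reverses. Compound 1's patients skew toward stage IV, which has a lower base rate.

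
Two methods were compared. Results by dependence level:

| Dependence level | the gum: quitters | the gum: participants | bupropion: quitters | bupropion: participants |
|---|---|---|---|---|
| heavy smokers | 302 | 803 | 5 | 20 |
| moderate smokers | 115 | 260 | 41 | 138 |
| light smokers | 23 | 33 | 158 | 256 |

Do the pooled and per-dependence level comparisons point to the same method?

No

Heavy smokers: the gum 302/803 = 37.6%, bupropion 5/20 = 25.0% → the gum
Moderate smokers: the gum 115/260 = 44.2%, bupropion 41/138 = 29.7% → the gum
Light smokers: the gum 23/33 = 69.7%, bupropion 158/256 = 61.7% → the gum
Overall: the gum 440/1096 = 40.1%, bupropion 204/414 = 49.3% → bupropion
The gum wins each dependence group but bupropion wins overall — the comparison reverses. The gum's participants skew toward heavy smokers, which has a lower base rate.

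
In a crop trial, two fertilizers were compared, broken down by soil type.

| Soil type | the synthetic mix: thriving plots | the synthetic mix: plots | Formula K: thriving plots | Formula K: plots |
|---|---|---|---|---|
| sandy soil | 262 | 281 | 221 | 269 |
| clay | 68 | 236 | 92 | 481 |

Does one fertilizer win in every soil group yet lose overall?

Sandy soil: the synthetic mix 262/281 = 93.2%, Formula K 221/269 = 82.2% → the synthetic mix
Clay: the synthetic mix 68/236 = 28.8%, Formula K 92/481 = 19.1% → the synthetic mix
Overall: the synthetic mix 330/517 = 63.8%, Formula K 313/750 = 41.7% → the synthetic mix
The synthetic mix wins overall and in every soil group — no reversal.

No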